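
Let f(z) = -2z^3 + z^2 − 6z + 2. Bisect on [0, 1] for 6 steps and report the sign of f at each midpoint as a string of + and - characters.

midpoint 0.5: f = -1 < 0 → [0, 0.5]
midpoint 0.25: f = 0.53125 > 0 → [0.25, 0.5]
midpoint 0.375: f = -0.214844 < 0 → [0.25, 0.375]
midpoint 0.3125: f = 0.1616 > 0 → [0.3125, 0.375]
midpoint 0.34375: f = -0.0256 < 0 → [0.3125, 0.34375]
midpoint 0.328125: f = 0.0683 > 0 → [0.328125, 0.34375]

-+-+-+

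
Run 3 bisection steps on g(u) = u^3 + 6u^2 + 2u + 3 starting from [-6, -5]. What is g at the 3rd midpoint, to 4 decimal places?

3.6152

midpoint -5.5: g = 7.125 > 0 → [-6, -5.5]
midpoint -5.75: g = -0.234375 < 0 → [-5.75, -5.5]
midpoint -5.625: g = 3.615234 > 0 → [-5.75, -5.625]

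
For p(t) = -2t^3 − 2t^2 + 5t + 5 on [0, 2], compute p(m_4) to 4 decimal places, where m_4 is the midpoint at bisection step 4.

midpoint 1: p = 6 > 0 → [1, 2]
midpoint 1.5: p = 1.25 > 0 → [1.5, 2]
midpoint 1.75: p = -3.09375 < 0 → [1.5, 1.75]
midpoint 1.625: p = -0.7383 < 0 → [1.5, 1.625]

-0.7383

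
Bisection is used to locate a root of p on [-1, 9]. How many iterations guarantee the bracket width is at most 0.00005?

Width after n steps is 10/2^n. Need 2^n ≥ 10/0.00005 = 200000.
2^17 = 131072 < 200000 ≤ 2^18 = 262144, so n = 18.

18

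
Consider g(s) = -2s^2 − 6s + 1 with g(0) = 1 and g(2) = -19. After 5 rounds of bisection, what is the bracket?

midpoint 1: g = -7 < 0 → [0, 1]
midpoint 0.5: g = -2.5 < 0 → [0, 0.5]
midpoint 0.25: g = -0.625 < 0 → [0, 0.25]
midpoint 0.125: g = 0.2188 > 0 → [0.125, 0.25]
midpoint 0.1875: g = -0.1953 < 0 → [0.125, 0.1875]

[0.125, 0.1875]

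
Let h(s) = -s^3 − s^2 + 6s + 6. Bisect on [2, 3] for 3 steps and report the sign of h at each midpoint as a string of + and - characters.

h(2.5) = -0.875 < 0, so the root lies in [2, 2.5]
h(2.25) = 3.046875 > 0, so the root lies in [2.25, 2.5]
h(2.375) = 1.212891 > 0, so the root lies in [2.375, 2.5]

-++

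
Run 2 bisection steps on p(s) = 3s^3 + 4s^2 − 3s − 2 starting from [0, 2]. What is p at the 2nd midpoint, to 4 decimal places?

s = 1 gives p = 2, positive; keep [0, 1]
s = 0.5 gives p = -2.125, negative; keep [0.5, 1]

-2.1250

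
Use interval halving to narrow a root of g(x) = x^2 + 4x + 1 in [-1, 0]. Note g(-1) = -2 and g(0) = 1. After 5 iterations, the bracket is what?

[-0.28125, -0.25]

g(-0.5) = -0.75 < 0, so the root lies in [-0.5, 0]
g(-0.25) = 0.0625 > 0, so the root lies in [-0.5, -0.25]
g(-0.375) = -0.359375 < 0, so the root lies in [-0.375, -0.25]
g(-0.3125) = -0.1523 < 0, so the root lies in [-0.3125, -0.25]
g(-0.28125) = -0.0459 < 0, so the root lies in [-0.28125, -0.25]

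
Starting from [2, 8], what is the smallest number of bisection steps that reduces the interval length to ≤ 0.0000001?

26

Width after n steps is 6/2^n. Need 2^n ≥ 6/0.0000001 = 60000000.
2^25 = 33554432 < 60000000 ≤ 2^26 = 67108864, so n = 26.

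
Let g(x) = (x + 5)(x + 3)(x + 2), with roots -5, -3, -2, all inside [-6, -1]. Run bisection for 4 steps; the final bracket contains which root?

x = -3.5 gives g = 1.125, positive; keep [-6, -3.5]
x = -4.75 gives g = 1.203125, positive; keep [-6, -4.75]
x = -5.375 gives g = -3.005859, negative; keep [-5.375, -4.75]
x = -5.0625 gives g = -0.3948, negative; keep [-5.0625, -4.75]

-5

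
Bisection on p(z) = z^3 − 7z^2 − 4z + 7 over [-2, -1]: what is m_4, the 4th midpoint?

midpoint -1.5: p = -6.125 < 0 → [-1.5, -1]
midpoint -1.25: p = -0.890625 < 0 → [-1.25, -1]
midpoint -1.125: p = 1.216797 > 0 → [-1.25, -1.125]
midpoint -1.1875: p = 0.2043 > 0 → [-1.25, -1.1875]

-1.1875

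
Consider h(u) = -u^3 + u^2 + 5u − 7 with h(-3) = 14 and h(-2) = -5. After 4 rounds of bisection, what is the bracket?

midpoint -2.5: h = 2.375 > 0 → [-2.5, -2]
midpoint -2.25: h = -1.796875 < 0 → [-2.5, -2.25]
midpoint -2.375: h = 0.162109 > 0 → [-2.375, -2.25]
midpoint -2.3125: h = -0.8484 < 0 → [-2.375, -2.3125]

[-2.375, -2.3125]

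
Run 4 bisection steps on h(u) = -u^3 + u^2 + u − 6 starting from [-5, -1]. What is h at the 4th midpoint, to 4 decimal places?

h(-3) = 27 > 0, so the root lies in [-3, -1]
h(-2) = 4 > 0, so the root lies in [-2, -1]
h(-1.5) = -1.875 < 0, so the root lies in [-2, -1.5]
h(-1.75) = 0.6719 > 0, so the root lies in [-1.75, -1.5]

0.6719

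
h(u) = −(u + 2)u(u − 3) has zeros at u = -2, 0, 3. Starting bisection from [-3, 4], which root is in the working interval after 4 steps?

m = 0.5, h(m) = 3.125 (+); new bracket [0.5, 4]
m = 2.25, h(m) = 7.171875 (+); new bracket [2.25, 4]
m = 3.125, h(m) = -2.001953 (−); new bracket [2.25, 3.125]
m = 2.6875, h(m) = 3.9368 (+); new bracket [2.6875, 3.125]

3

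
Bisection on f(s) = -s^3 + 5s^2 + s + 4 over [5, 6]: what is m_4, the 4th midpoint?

5.3125

midpoint 5.5: f = -5.625 < 0 → [5, 5.5]
midpoint 5.25: f = 2.359375 > 0 → [5.25, 5.5]
midpoint 5.375: f = -1.458984 < 0 → [5.25, 5.375]
midpoint 5.3125: f = 0.4929 > 0 → [5.3125, 5.375]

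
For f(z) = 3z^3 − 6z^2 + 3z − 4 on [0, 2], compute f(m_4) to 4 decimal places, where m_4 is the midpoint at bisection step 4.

z = 1 gives f = -4, negative; keep [1, 2]
z = 1.5 gives f = -2.875, negative; keep [1.5, 2]
z = 1.75 gives f = -1.046875, negative; keep [1.75, 2]
z = 1.875 gives f = 0.3066, positive; keep [1.75, 1.875]

0.3066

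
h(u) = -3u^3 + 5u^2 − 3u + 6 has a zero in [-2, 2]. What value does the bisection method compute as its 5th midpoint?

1.625

midpoint 0: h = 6 > 0 → [0, 2]
midpoint 1: h = 5 > 0 → [1, 2]
midpoint 1.5: h = 2.625 > 0 → [1.5, 2]
midpoint 1.75: h = -0.0156 < 0 → [1.5, 1.75]
midpoint 1.625: h = 1.4551 > 0 → [1.625, 1.75]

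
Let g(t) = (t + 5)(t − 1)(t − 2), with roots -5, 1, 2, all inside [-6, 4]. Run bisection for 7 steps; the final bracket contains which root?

g(-1) = 24 > 0, so the root lies in [-6, -1]
g(-3.5) = 37.125 > 0, so the root lies in [-6, -3.5]
g(-4.75) = 9.703125 > 0, so the root lies in [-6, -4.75]
g(-5.375) = -17.6309 < 0, so the root lies in [-5.375, -4.75]
g(-5.0625) = -2.676 < 0, so the root lies in [-5.0625, -4.75]
g(-4.90625) = 3.8241 > 0, so the root lies in [-5.0625, -4.90625]
g(-4.984375) = 0.6531 > 0, so the root lies in [-5.0625, -4.984375]

-5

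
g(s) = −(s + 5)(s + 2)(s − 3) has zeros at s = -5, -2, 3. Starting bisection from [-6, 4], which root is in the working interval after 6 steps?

3

midpoint -1: g = 16 > 0 → [-1, 4]
midpoint 1.5: g = 34.125 > 0 → [1.5, 4]
midpoint 2.75: g = 9.203125 > 0 → [2.75, 4]
midpoint 3.375: g = -16.8809 < 0 → [2.75, 3.375]
midpoint 3.0625: g = -2.551 < 0 → [2.75, 3.0625]
midpoint 2.90625: g = 3.6366 > 0 → [2.90625, 3.0625]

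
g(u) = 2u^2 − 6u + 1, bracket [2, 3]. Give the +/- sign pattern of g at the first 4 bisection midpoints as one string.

m = 2.5, g(m) = -1.5 (−); new bracket [2.5, 3]
m = 2.75, g(m) = -0.375 (−); new bracket [2.75, 3]
m = 2.875, g(m) = 0.28125 (+); new bracket [2.75, 2.875]
m = 2.8125, g(m) = -0.0547 (−); new bracket [2.8125, 2.875]

--+-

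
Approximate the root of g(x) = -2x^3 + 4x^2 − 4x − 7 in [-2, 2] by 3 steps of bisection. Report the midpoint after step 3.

-0.5

m = 0, g(m) = -7 (−); new bracket [-2, 0]
m = -1, g(m) = 3 (+); new bracket [-1, 0]
m = -0.5, g(m) = -3.75 (−); new bracket [-1, -0.5]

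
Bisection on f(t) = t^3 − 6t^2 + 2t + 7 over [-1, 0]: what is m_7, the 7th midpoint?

-0.8671875

m = -0.5, f(m) = 4.375 (+); new bracket [-1, -0.5]
m = -0.75, f(m) = 1.703125 (+); new bracket [-1, -0.75]
m = -0.875, f(m) = -0.013672 (−); new bracket [-0.875, -0.75]
m = -0.8125, f(m) = 0.8777 (+); new bracket [-0.875, -0.8125]
m = -0.84375, f(m) = 0.4403 (+); new bracket [-0.875, -0.84375]
m = -0.859375, f(m) = 0.2154 (+); new bracket [-0.875, -0.859375]
m = -0.8671875, f(m) = 0.1014 (+); new bracket [-0.875, -0.8671875]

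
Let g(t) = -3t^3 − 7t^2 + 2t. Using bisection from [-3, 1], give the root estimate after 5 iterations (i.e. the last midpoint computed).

g(-1) = -6 < 0, so the root lies in [-3, -1]
g(-2) = -8 < 0, so the root lies in [-3, -2]
g(-2.5) = -1.875 < 0, so the root lies in [-3, -2.5]
g(-2.75) = 3.9531 > 0, so the root lies in [-2.75, -2.5]
g(-2.625) = 0.7793 > 0, so the root lies in [-2.625, -2.5]

-2.625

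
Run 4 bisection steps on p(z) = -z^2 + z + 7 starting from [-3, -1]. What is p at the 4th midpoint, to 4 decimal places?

0.3594

z = -2 gives p = 1, positive; keep [-3, -2]
z = -2.5 gives p = -1.75, negative; keep [-2.5, -2]
z = -2.25 gives p = -0.3125, negative; keep [-2.25, -2]
z = -2.125 gives p = 0.3594, positive; keep [-2.25, -2.125]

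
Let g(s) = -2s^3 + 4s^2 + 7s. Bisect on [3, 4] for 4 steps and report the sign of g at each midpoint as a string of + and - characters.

---+

m = 3.5, g(m) = -12.25 (−); new bracket [3, 3.5]
m = 3.25, g(m) = -3.65625 (−); new bracket [3, 3.25]
m = 3.125, g(m) = -0.097656 (−); new bracket [3, 3.125]
m = 3.0625, g(m) = 1.5073 (+); new bracket [3.0625, 3.125]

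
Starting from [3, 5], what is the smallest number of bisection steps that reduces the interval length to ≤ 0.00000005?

Width after n steps is 2/2^n. Need 2^n ≥ 2/0.00000005 = 40000000.
2^25 = 33554432 < 40000000 ≤ 2^26 = 67108864, so n = 26.

26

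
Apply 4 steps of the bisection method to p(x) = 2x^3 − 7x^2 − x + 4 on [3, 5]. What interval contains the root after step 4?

midpoint 4: p = 16 > 0 → [3, 4]
midpoint 3.5: p = 0.5 > 0 → [3, 3.5]
midpoint 3.25: p = -4.53125 < 0 → [3.25, 3.5]
midpoint 3.375: p = -2.2227 < 0 → [3.375, 3.5]

[3.375, 3.5]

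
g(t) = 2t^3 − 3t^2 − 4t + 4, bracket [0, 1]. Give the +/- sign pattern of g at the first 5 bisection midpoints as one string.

m = 0.5, g(m) = 1.5 (+); new bracket [0.5, 1]
m = 0.75, g(m) = 0.15625 (+); new bracket [0.75, 1]
m = 0.875, g(m) = -0.457031 (−); new bracket [0.75, 0.875]
m = 0.8125, g(m) = -0.1577 (−); new bracket [0.75, 0.8125]
m = 0.78125, g(m) = -0.0024 (−); new bracket [0.75, 0.78125]

++---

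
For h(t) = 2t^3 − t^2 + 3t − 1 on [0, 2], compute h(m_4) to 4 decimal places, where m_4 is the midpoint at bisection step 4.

0.0898

t = 1 gives h = 3, positive; keep [0, 1]
t = 0.5 gives h = 0.5, positive; keep [0, 0.5]
t = 0.25 gives h = -0.28125, negative; keep [0.25, 0.5]
t = 0.375 gives h = 0.0898, positive; keep [0.25, 0.375]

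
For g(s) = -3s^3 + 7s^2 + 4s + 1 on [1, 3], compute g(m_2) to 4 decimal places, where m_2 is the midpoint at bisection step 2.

s = 2 gives g = 13, positive; keep [2, 3]
s = 2.5 gives g = 7.875, positive; keep [2.5, 3]

7.8750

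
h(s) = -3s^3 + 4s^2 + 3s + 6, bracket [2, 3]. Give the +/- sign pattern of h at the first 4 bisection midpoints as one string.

m = 2.5, h(m) = -8.375 (−); new bracket [2, 2.5]
m = 2.25, h(m) = -1.171875 (−); new bracket [2, 2.25]
m = 2.125, h(m) = 1.650391 (+); new bracket [2.125, 2.25]
m = 2.1875, h(m) = 0.3005 (+); new bracket [2.1875, 2.25]

--++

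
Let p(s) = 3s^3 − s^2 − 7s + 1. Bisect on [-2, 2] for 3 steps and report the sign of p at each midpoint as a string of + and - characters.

m = 0, p(m) = 1 (+); new bracket [-2, 0]
m = -1, p(m) = 4 (+); new bracket [-2, -1]
m = -1.5, p(m) = -0.875 (−); new bracket [-1.5, -1]

++-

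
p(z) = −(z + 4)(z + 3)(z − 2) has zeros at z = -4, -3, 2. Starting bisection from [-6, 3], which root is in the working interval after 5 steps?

p(-1.5) = 13.125 > 0, so the root lies in [-1.5, 3]
p(0.75) = 22.265625 > 0, so the root lies in [0.75, 3]
p(1.875) = 3.580078 > 0, so the root lies in [1.875, 3]
p(2.4375) = -15.3142 < 0, so the root lies in [1.875, 2.4375]
p(2.15625) = -4.9599 < 0, so the root lies in [1.875, 2.15625]

2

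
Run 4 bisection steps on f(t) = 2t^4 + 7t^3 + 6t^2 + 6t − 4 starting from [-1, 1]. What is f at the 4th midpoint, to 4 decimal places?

-0.4976

t = 0 gives f = -4, negative; keep [0, 1]
t = 0.5 gives f = 1.5, positive; keep [0, 0.5]
t = 0.25 gives f = -2.007812, negative; keep [0.25, 0.5]
t = 0.375 gives f = -0.4976, negative; keep [0.375, 0.5]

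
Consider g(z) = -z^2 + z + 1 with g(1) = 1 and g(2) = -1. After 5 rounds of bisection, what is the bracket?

[1.59375, 1.625]

g(1.5) = 0.25 > 0, so the root lies in [1.5, 2]
g(1.75) = -0.3125 < 0, so the root lies in [1.5, 1.75]
g(1.625) = -0.015625 < 0, so the root lies in [1.5, 1.625]
g(1.5625) = 0.1211 > 0, so the root lies in [1.5625, 1.625]
g(1.59375) = 0.0537 > 0, so the root lies in [1.59375, 1.625]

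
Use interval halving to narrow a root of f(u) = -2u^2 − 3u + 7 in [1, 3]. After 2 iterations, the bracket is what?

[1, 1.5]

midpoint 2: f = -7 < 0 → [1, 2]
midpoint 1.5: f = -2 < 0 → [1, 1.5]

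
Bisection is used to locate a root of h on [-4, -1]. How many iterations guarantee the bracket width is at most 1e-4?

15

Width after n steps is 3/2^n. Need 2^n ≥ 3/1e-4 = 30000.
2^14 = 16384 < 30000 ≤ 2^15 = 32768, so n = 15.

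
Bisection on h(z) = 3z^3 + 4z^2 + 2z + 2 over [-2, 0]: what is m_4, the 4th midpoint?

m = -1, h(m) = 1 (+); new bracket [-2, -1]
m = -1.5, h(m) = -2.125 (−); new bracket [-1.5, -1]
m = -1.25, h(m) = -0.109375 (−); new bracket [-1.25, -1]
m = -1.125, h(m) = 0.541 (+); new bracket [-1.25, -1.125]

-1.125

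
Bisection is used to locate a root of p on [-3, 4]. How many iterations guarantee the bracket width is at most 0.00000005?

Width after n steps is 7/2^n. Need 2^n ≥ 7/0.00000005 = 140000000.
2^27 = 134217728 < 140000000 ≤ 2^28 = 268435456, so n = 28.

28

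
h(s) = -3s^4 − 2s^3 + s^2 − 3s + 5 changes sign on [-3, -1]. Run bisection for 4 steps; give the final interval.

[-1.75, -1.625]

m = -2, h(m) = -17 (−); new bracket [-2, -1]
m = -1.5, h(m) = 3.3125 (+); new bracket [-2, -1.5]
m = -1.75, h(m) = -4.105469 (−); new bracket [-1.75, -1.5]
m = -1.625, h(m) = 0.179 (+); new bracket [-1.75, -1.625]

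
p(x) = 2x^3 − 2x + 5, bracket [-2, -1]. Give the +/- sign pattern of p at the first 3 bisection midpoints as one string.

midpoint -1.5: p = 1.25 > 0 → [-2, -1.5]
midpoint -1.75: p = -2.21875 < 0 → [-1.75, -1.5]
midpoint -1.625: p = -0.332031 < 0 → [-1.625, -1.5]

+--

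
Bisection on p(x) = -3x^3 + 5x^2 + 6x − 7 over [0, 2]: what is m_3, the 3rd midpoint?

0.75

midpoint 1: p = 1 > 0 → [0, 1]
midpoint 0.5: p = -3.125 < 0 → [0.5, 1]
midpoint 0.75: p = -0.953125 < 0 → [0.75, 1]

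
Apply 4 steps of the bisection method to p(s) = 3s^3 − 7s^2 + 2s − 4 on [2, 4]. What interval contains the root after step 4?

[2.25, 2.375]

s = 3 gives p = 20, positive; keep [2, 3]
s = 2.5 gives p = 4.125, positive; keep [2, 2.5]
s = 2.25 gives p = -0.765625, negative; keep [2.25, 2.5]
s = 2.375 gives p = 1.4551, positive; keep [2.25, 2.375]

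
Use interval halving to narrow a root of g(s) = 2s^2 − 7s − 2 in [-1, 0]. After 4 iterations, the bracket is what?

midpoint -0.5: g = 2 > 0 → [-0.5, 0]
midpoint -0.25: g = -0.125 < 0 → [-0.5, -0.25]
midpoint -0.375: g = 0.90625 > 0 → [-0.375, -0.25]
midpoint -0.3125: g = 0.3828 > 0 → [-0.3125, -0.25]

[-0.3125, -0.25]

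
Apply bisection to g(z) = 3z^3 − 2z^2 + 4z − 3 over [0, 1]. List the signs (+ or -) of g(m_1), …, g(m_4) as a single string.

m = 0.5, g(m) = -1.125 (−); new bracket [0.5, 1]
m = 0.75, g(m) = 0.140625 (+); new bracket [0.5, 0.75]
m = 0.625, g(m) = -0.548828 (−); new bracket [0.625, 0.75]
m = 0.6875, g(m) = -0.2205 (−); new bracket [0.6875, 0.75]

-+--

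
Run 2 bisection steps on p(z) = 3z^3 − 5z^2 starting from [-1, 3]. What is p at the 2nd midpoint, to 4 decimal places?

m = 1, p(m) = -2 (−); new bracket [1, 3]
m = 2, p(m) = 4 (+); new bracket [1, 2]

4.0000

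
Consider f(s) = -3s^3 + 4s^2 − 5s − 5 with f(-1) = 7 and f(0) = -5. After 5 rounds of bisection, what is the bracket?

[-0.59375, -0.5625]

f(-0.5) = -1.125 < 0, so the root lies in [-1, -0.5]
f(-0.75) = 2.265625 > 0, so the root lies in [-0.75, -0.5]
f(-0.625) = 0.419922 > 0, so the root lies in [-0.625, -0.5]
f(-0.5625) = -0.3879 < 0, so the root lies in [-0.625, -0.5625]
f(-0.59375) = 0.0069 > 0, so the root lies in [-0.59375, -0.5625]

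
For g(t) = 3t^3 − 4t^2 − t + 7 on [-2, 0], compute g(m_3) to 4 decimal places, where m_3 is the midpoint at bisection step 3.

t = -1 gives g = 1, positive; keep [-2, -1]
t = -1.5 gives g = -10.625, negative; keep [-1.5, -1]
t = -1.25 gives g = -3.859375, negative; keep [-1.25, -1]

-3.8594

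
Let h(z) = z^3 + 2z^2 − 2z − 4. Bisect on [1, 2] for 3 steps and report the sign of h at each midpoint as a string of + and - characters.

+--

h(1.5) = 0.875 > 0, so the root lies in [1, 1.5]
h(1.25) = -1.421875 < 0, so the root lies in [1.25, 1.5]
h(1.375) = -0.369141 < 0, so the root lies in [1.375, 1.5]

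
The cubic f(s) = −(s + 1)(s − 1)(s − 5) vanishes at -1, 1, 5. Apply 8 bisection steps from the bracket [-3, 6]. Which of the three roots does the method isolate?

s = 1.5 gives f = 4.375, positive; keep [1.5, 6]
s = 3.75 gives f = 16.328125, positive; keep [3.75, 6]
s = 4.875 gives f = 2.845703, positive; keep [4.875, 6]
s = 5.4375 gives f = -12.4978, negative; keep [4.875, 5.4375]
s = 5.15625 gives f = -3.998, negative; keep [4.875, 5.15625]
s = 5.015625 gives f = -0.3774, negative; keep [4.875, 5.015625]
s = 4.9453125 gives f = 1.2828, positive; keep [4.9453125, 5.015625]
s = 4.98046875 gives f = 0.4649, positive; keep [4.98046875, 5.015625]

5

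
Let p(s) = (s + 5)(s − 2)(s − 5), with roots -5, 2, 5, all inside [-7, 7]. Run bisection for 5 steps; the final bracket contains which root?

-5

s = 0 gives p = 50, positive; keep [-7, 0]
s = -3.5 gives p = 70.125, positive; keep [-7, -3.5]
s = -5.25 gives p = -18.578125, negative; keep [-5.25, -3.5]
s = -4.375 gives p = 37.3535, positive; keep [-5.25, -4.375]
s = -4.8125 gives p = 12.5339, positive; keep [-5.25, -4.8125]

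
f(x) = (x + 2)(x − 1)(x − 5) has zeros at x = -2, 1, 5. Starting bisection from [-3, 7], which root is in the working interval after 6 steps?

5

midpoint 2: f = -12 < 0 → [2, 7]
midpoint 4.5: f = -11.375 < 0 → [4.5, 7]
midpoint 5.75: f = 27.609375 > 0 → [4.5, 5.75]
midpoint 5.125: f = 3.6738 > 0 → [4.5, 5.125]
midpoint 4.8125: f = -4.8699 < 0 → [4.8125, 5.125]
midpoint 4.96875: f = -0.8643 < 0 → [4.96875, 5.125]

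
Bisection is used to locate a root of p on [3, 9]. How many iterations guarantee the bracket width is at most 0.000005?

21

Width after n steps is 6/2^n. Need 2^n ≥ 6/0.000005 = 1200000.
2^20 = 1048576 < 1200000 ≤ 2^21 = 2097152, so n = 21.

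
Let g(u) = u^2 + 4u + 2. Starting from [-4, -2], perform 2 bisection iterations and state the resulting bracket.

u = -3 gives g = -1, negative; keep [-4, -3]
u = -3.5 gives g = 0.25, positive; keep [-3.5, -3]

[-3.5, -3]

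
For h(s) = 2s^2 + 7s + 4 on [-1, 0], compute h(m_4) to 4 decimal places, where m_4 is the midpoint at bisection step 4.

m = -0.5, h(m) = 1 (+); new bracket [-1, -0.5]
m = -0.75, h(m) = -0.125 (−); new bracket [-0.75, -0.5]
m = -0.625, h(m) = 0.40625 (+); new bracket [-0.75, -0.625]
m = -0.6875, h(m) = 0.1328 (+); new bracket [-0.75, -0.6875]

0.1328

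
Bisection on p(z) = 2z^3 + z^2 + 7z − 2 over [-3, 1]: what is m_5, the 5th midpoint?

m = -1, p(m) = -10 (−); new bracket [-1, 1]
m = 0, p(m) = -2 (−); new bracket [0, 1]
m = 0.5, p(m) = 2 (+); new bracket [0, 0.5]
m = 0.25, p(m) = -0.1562 (−); new bracket [0.25, 0.5]
m = 0.375, p(m) = 0.8711 (+); new bracket [0.25, 0.375]

0.375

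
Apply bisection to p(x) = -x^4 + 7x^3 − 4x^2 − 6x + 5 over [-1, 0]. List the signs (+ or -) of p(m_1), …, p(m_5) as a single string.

++++-

p(-0.5) = 6.0625 > 0, so the root lies in [-1, -0.5]
p(-0.75) = 3.980469 > 0, so the root lies in [-1, -0.75]
p(-0.875) = 1.911865 > 0, so the root lies in [-1, -0.875]
p(-0.9375) = 0.5691 > 0, so the root lies in [-1, -0.9375]
p(-0.96875) = -0.1862 < 0, so the root lies in [-0.96875, -0.9375]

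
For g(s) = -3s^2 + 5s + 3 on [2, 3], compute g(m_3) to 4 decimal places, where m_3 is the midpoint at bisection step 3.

0.0781

g(2.5) = -3.25 < 0, so the root lies in [2, 2.5]
g(2.25) = -0.9375 < 0, so the root lies in [2, 2.25]
g(2.125) = 0.078125 > 0, so the root lies in [2.125, 2.25]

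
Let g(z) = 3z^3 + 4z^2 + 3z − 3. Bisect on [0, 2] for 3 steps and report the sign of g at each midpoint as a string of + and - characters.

+-+

g(1) = 7 > 0, so the root lies in [0, 1]
g(0.5) = -0.125 < 0, so the root lies in [0.5, 1]
g(0.75) = 2.765625 > 0, so the root lies in [0.5, 0.75]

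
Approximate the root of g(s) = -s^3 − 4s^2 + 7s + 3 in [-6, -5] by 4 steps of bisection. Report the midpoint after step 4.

midpoint -5.5: g = 9.875 > 0 → [-5.5, -5]
midpoint -5.25: g = 0.703125 > 0 → [-5.25, -5]
midpoint -5.125: g = -3.326172 < 0 → [-5.25, -5.125]
midpoint -5.1875: g = -1.3567 < 0 → [-5.25, -5.1875]

-5.1875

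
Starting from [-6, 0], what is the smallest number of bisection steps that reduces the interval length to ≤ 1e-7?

26

Width after n steps is 6/2^n. Need 2^n ≥ 6/1e-7 = 60000000.
2^25 = 33554432 < 60000000 ≤ 2^26 = 67108864, so n = 26.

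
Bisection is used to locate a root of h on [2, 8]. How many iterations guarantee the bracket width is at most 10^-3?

13

Width after n steps is 6/2^n. Need 2^n ≥ 6/10^-3 = 6000.
2^12 = 4096 < 6000 ≤ 2^13 = 8192, so n = 13.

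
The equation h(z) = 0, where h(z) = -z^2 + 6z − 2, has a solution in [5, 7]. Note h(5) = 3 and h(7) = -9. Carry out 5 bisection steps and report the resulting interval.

midpoint 6: h = -2 < 0 → [5, 6]
midpoint 5.5: h = 0.75 > 0 → [5.5, 6]
midpoint 5.75: h = -0.5625 < 0 → [5.5, 5.75]
midpoint 5.625: h = 0.1094 > 0 → [5.625, 5.75]
midpoint 5.6875: h = -0.2227 < 0 → [5.625, 5.6875]

[5.625, 5.6875]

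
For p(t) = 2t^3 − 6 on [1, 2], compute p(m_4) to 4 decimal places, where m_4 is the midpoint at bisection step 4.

midpoint 1.5: p = 0.75 > 0 → [1, 1.5]
midpoint 1.25: p = -2.09375 < 0 → [1.25, 1.5]
midpoint 1.375: p = -0.800781 < 0 → [1.375, 1.5]
midpoint 1.4375: p = -0.0591 < 0 → [1.4375, 1.5]

-0.0591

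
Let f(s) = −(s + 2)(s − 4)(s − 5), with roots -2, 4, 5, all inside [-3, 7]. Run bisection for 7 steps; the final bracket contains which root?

s = 2 gives f = -24, negative; keep [-3, 2]
s = -0.5 gives f = -37.125, negative; keep [-3, -0.5]
s = -1.75 gives f = -9.703125, negative; keep [-3, -1.75]
s = -2.375 gives f = 17.6309, positive; keep [-2.375, -1.75]
s = -2.0625 gives f = 2.676, positive; keep [-2.0625, -1.75]
s = -1.90625 gives f = -3.8241, negative; keep [-2.0625, -1.90625]
s = -1.984375 gives f = -0.6531, negative; keep [-2.0625, -1.984375]

-2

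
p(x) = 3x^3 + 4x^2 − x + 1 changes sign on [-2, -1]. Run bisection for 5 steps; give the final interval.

m = -1.5, p(m) = 1.375 (+); new bracket [-2, -1.5]
m = -1.75, p(m) = -1.078125 (−); new bracket [-1.75, -1.5]
m = -1.625, p(m) = 0.314453 (+); new bracket [-1.75, -1.625]
m = -1.6875, p(m) = -0.3381 (−); new bracket [-1.6875, -1.625]
m = -1.65625, p(m) = -0.0012 (−); new bracket [-1.65625, -1.625]

[-1.65625, -1.625]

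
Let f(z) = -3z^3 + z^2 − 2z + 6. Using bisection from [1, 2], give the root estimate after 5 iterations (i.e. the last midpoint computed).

midpoint 1.5: f = -4.875 < 0 → [1, 1.5]
midpoint 1.25: f = -0.796875 < 0 → [1, 1.25]
midpoint 1.125: f = 0.744141 > 0 → [1.125, 1.25]
midpoint 1.1875: f = 0.0115 > 0 → [1.1875, 1.25]
midpoint 1.21875: f = -0.383 < 0 → [1.1875, 1.21875]

1.21875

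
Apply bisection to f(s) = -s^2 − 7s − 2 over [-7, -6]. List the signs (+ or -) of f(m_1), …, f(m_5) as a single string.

m = -6.5, f(m) = 1.25 (+); new bracket [-7, -6.5]
m = -6.75, f(m) = -0.3125 (−); new bracket [-6.75, -6.5]
m = -6.625, f(m) = 0.484375 (+); new bracket [-6.75, -6.625]
m = -6.6875, f(m) = 0.0898 (+); new bracket [-6.75, -6.6875]
m = -6.71875, f(m) = -0.1104 (−); new bracket [-6.71875, -6.6875]

+-++-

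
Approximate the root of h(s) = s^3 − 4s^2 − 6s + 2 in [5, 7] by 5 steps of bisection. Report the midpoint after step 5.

s = 6 gives h = 38, positive; keep [5, 6]
s = 5.5 gives h = 14.375, positive; keep [5, 5.5]
s = 5.25 gives h = 4.953125, positive; keep [5, 5.25]
s = 5.125 gives h = 0.7988, positive; keep [5, 5.125]
s = 5.0625 gives h = -1.1443, negative; keep [5.0625, 5.125]

5.0625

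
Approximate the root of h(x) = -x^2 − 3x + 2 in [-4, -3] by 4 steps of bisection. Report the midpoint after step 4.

x = -3.5 gives h = 0.25, positive; keep [-4, -3.5]
x = -3.75 gives h = -0.8125, negative; keep [-3.75, -3.5]
x = -3.625 gives h = -0.265625, negative; keep [-3.625, -3.5]
x = -3.5625 gives h = -0.0039, negative; keep [-3.5625, -3.5]

-3.5625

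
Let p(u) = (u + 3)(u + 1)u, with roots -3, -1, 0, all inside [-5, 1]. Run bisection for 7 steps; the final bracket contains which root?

m = -2, p(m) = 2 (+); new bracket [-5, -2]
m = -3.5, p(m) = -4.375 (−); new bracket [-3.5, -2]
m = -2.75, p(m) = 1.203125 (+); new bracket [-3.5, -2.75]
m = -3.125, p(m) = -0.8301 (−); new bracket [-3.125, -2.75]
m = -2.9375, p(m) = 0.3557 (+); new bracket [-3.125, -2.9375]
m = -3.03125, p(m) = -0.1924 (−); new bracket [-3.03125, -2.9375]
m = -2.984375, p(m) = 0.0925 (+); new bracket [-3.03125, -2.984375]

-3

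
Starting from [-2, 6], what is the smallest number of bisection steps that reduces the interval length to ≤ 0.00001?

Width after n steps is 8/2^n. Need 2^n ≥ 8/0.00001 = 800000.
2^19 = 524288 < 800000 ≤ 2^20 = 1048576, so n = 20.

20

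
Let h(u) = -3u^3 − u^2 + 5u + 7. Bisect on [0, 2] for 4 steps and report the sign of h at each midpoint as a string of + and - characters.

++--

m = 1, h(m) = 8 (+); new bracket [1, 2]
m = 1.5, h(m) = 2.125 (+); new bracket [1.5, 2]
m = 1.75, h(m) = -3.390625 (−); new bracket [1.5, 1.75]
m = 1.625, h(m) = -0.3887 (−); new bracket [1.5, 1.625]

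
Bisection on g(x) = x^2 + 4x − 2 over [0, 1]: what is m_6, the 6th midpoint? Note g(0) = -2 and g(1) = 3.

0.453125

m = 0.5, g(m) = 0.25 (+); new bracket [0, 0.5]
m = 0.25, g(m) = -0.9375 (−); new bracket [0.25, 0.5]
m = 0.375, g(m) = -0.359375 (−); new bracket [0.375, 0.5]
m = 0.4375, g(m) = -0.0586 (−); new bracket [0.4375, 0.5]
m = 0.46875, g(m) = 0.0947 (+); new bracket [0.4375, 0.46875]
m = 0.453125, g(m) = 0.0178 (+); new bracket [0.4375, 0.453125]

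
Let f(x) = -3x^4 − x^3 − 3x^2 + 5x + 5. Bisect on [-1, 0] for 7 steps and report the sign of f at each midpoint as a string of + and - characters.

+-+-+-+

x = -0.5 gives f = 1.6875, positive; keep [-1, -0.5]
x = -0.75 gives f = -0.964844, negative; keep [-0.75, -0.5]
x = -0.625 gives f = 0.489502, positive; keep [-0.75, -0.625]
x = -0.6875 gives f = -0.2007, negative; keep [-0.6875, -0.625]
x = -0.65625 gives f = 0.153, positive; keep [-0.6875, -0.65625]
x = -0.671875 gives f = -0.0217, negative; keep [-0.671875, -0.65625]
x = -0.6640625 gives f = 0.0662, positive; keep [-0.671875, -0.6640625]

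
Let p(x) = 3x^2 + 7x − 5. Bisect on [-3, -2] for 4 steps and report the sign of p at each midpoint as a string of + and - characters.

---+

midpoint -2.5: p = -3.75 < 0 → [-3, -2.5]
midpoint -2.75: p = -1.5625 < 0 → [-3, -2.75]
midpoint -2.875: p = -0.328125 < 0 → [-3, -2.875]
midpoint -2.9375: p = 0.3242 > 0 → [-2.9375, -2.875]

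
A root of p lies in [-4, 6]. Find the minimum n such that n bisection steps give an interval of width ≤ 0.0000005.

25

Width after n steps is 10/2^n. Need 2^n ≥ 10/0.0000005 = 20000000.
2^24 = 16777216 < 20000000 ≤ 2^25 = 33554432, so n = 25.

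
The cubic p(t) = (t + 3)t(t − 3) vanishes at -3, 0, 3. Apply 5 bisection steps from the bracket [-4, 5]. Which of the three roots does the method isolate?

midpoint 0.5: p = -4.375 < 0 → [0.5, 5]
midpoint 2.75: p = -3.953125 < 0 → [2.75, 5]
midpoint 3.875: p = 23.310547 > 0 → [2.75, 3.875]
midpoint 3.3125: p = 6.5344 > 0 → [2.75, 3.3125]
midpoint 3.03125: p = 0.5713 > 0 → [2.75, 3.03125]

3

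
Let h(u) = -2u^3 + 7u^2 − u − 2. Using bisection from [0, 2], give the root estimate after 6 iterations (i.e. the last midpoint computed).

h(1) = 2 > 0, so the root lies in [0, 1]
h(0.5) = -1 < 0, so the root lies in [0.5, 1]
h(0.75) = 0.34375 > 0, so the root lies in [0.5, 0.75]
h(0.625) = -0.3789 < 0, so the root lies in [0.625, 0.75]
h(0.6875) = -0.0288 < 0, so the root lies in [0.6875, 0.75]
h(0.71875) = 0.1548 > 0, so the root lies in [0.6875, 0.71875]

0.71875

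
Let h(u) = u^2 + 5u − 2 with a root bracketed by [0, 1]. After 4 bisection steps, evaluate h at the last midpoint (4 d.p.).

-0.3398

m = 0.5, h(m) = 0.75 (+); new bracket [0, 0.5]
m = 0.25, h(m) = -0.6875 (−); new bracket [0.25, 0.5]
m = 0.375, h(m) = 0.015625 (+); new bracket [0.25, 0.375]
m = 0.3125, h(m) = -0.3398 (−); new bracket [0.3125, 0.375]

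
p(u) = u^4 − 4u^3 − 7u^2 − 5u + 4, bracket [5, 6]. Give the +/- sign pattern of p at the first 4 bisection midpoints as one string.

p(5.5) = 14.3125 > 0, so the root lies in [5, 5.5]
p(5.25) = -34.308594 < 0, so the root lies in [5.25, 5.5]
p(5.375) = -11.5896 < 0, so the root lies in [5.375, 5.5]
p(5.4375) = 0.9507 > 0, so the root lies in [5.375, 5.4375]

+--+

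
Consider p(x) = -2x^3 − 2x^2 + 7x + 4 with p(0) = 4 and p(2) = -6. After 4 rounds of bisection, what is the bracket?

[1.625, 1.75]

x = 1 gives p = 7, positive; keep [1, 2]
x = 1.5 gives p = 3.25, positive; keep [1.5, 2]
x = 1.75 gives p = -0.59375, negative; keep [1.5, 1.75]
x = 1.625 gives p = 1.5117, positive; keep [1.625, 1.75]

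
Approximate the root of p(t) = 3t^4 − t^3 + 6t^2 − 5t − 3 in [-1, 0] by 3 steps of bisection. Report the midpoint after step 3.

-0.375

p(-0.5) = 1.3125 > 0, so the root lies in [-0.5, 0]
p(-0.25) = -1.347656 < 0, so the root lies in [-0.5, -0.25]
p(-0.375) = -0.169189 < 0, so the root lies in [-0.5, -0.375]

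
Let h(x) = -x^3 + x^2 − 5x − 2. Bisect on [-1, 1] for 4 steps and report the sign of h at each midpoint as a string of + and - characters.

m = 0, h(m) = -2 (−); new bracket [-1, 0]
m = -0.5, h(m) = 0.875 (+); new bracket [-0.5, 0]
m = -0.25, h(m) = -0.671875 (−); new bracket [-0.5, -0.25]
m = -0.375, h(m) = 0.0684 (+); new bracket [-0.375, -0.25]

-+-+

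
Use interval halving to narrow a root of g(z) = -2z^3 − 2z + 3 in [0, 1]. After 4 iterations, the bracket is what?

[0.8125, 0.875]

z = 0.5 gives g = 1.75, positive; keep [0.5, 1]
z = 0.75 gives g = 0.65625, positive; keep [0.75, 1]
z = 0.875 gives g = -0.089844, negative; keep [0.75, 0.875]
z = 0.8125 gives g = 0.3022, positive; keep [0.8125, 0.875]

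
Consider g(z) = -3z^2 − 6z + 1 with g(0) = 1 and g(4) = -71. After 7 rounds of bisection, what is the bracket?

[0.125, 0.15625]

z = 2 gives g = -23, negative; keep [0, 2]
z = 1 gives g = -8, negative; keep [0, 1]
z = 0.5 gives g = -2.75, negative; keep [0, 0.5]
z = 0.25 gives g = -0.6875, negative; keep [0, 0.25]
z = 0.125 gives g = 0.2031, positive; keep [0.125, 0.25]
z = 0.1875 gives g = -0.2305, negative; keep [0.125, 0.1875]
z = 0.15625 gives g = -0.0107, negative; keep [0.125, 0.15625]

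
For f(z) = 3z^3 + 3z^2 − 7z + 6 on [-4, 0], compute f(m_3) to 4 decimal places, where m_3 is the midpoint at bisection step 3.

-4.6250

midpoint -2: f = 8 > 0 → [-4, -2]
midpoint -3: f = -27 < 0 → [-3, -2]
midpoint -2.5: f = -4.625 < 0 → [-2.5, -2]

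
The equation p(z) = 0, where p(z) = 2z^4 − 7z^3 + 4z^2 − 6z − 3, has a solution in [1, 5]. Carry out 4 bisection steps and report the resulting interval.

midpoint 3: p = -12 < 0 → [3, 5]
midpoint 4: p = 101 > 0 → [3, 4]
midpoint 3.5: p = 25 > 0 → [3, 3.5]
midpoint 3.25: p = 2.5859 > 0 → [3, 3.25]

[3, 3.25]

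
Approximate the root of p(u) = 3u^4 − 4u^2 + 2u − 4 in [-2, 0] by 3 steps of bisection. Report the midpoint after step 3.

-1.75

p(-1) = -7 < 0, so the root lies in [-2, -1]
p(-1.5) = -0.8125 < 0, so the root lies in [-2, -1.5]
p(-1.75) = 8.386719 > 0, so the root lies in [-1.75, -1.5]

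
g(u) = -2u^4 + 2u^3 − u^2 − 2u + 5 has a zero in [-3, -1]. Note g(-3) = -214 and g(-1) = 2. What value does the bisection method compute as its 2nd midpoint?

-1.5

m = -2, g(m) = -43 (−); new bracket [-2, -1]
m = -1.5, g(m) = -11.125 (−); new bracket [-1.5, -1]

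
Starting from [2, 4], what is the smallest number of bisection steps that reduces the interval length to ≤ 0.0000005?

22

Width after n steps is 2/2^n. Need 2^n ≥ 2/0.0000005 = 4000000.
2^21 = 2097152 < 4000000 ≤ 2^22 = 4194304, so n = 22.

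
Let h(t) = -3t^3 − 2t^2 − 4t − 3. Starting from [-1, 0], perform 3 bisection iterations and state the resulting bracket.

[-0.75, -0.625]

t = -0.5 gives h = -1.125, negative; keep [-1, -0.5]
t = -0.75 gives h = 0.140625, positive; keep [-0.75, -0.5]
t = -0.625 gives h = -0.548828, negative; keep [-0.75, -0.625]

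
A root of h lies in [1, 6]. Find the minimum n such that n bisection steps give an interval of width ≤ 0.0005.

Width after n steps is 5/2^n. Need 2^n ≥ 5/0.0005 = 10000.
2^13 = 8192 < 10000 ≤ 2^14 = 16384, so n = 14.

14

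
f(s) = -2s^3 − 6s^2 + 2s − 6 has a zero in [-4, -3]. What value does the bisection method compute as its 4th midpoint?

m = -3.5, f(m) = -0.75 (−); new bracket [-4, -3.5]
m = -3.75, f(m) = 7.59375 (+); new bracket [-3.75, -3.5]
m = -3.625, f(m) = 3.175781 (+); new bracket [-3.625, -3.5]
m = -3.5625, f(m) = 1.1528 (+); new bracket [-3.5625, -3.5]

-3.5625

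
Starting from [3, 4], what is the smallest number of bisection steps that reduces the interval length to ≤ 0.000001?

Width after n steps is 1/2^n. Need 2^n ≥ 1/0.000001 = 1000000.
2^19 = 524288 < 1000000 ≤ 2^20 = 1048576, so n = 20.

20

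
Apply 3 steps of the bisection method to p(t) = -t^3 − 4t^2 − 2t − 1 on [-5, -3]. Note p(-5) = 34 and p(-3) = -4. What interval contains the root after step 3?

[-3.75, -3.5]

t = -4 gives p = 7, positive; keep [-4, -3]
t = -3.5 gives p = -0.125, negative; keep [-4, -3.5]
t = -3.75 gives p = 2.984375, positive; keep [-3.75, -3.5]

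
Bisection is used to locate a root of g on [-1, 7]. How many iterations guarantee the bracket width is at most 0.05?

Width after n steps is 8/2^n. Need 2^n ≥ 8/0.05 = 160.
2^7 = 128 < 160 ≤ 2^8 = 256, so n = 8.

8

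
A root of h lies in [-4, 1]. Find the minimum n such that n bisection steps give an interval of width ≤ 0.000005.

20

Width after n steps is 5/2^n. Need 2^n ≥ 5/0.000005 = 1000000.
2^19 = 524288 < 1000000 ≤ 2^20 = 1048576, so n = 20.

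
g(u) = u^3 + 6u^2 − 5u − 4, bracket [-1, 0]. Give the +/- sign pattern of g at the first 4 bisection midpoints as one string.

g(-0.5) = -0.125 < 0, so the root lies in [-1, -0.5]
g(-0.75) = 2.703125 > 0, so the root lies in [-0.75, -0.5]
g(-0.625) = 1.224609 > 0, so the root lies in [-0.625, -0.5]
g(-0.5625) = 0.533 > 0, so the root lies in [-0.5625, -0.5]

-+++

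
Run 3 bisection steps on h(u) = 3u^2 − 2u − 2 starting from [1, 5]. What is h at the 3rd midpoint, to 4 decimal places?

h(3) = 19 > 0, so the root lies in [1, 3]
h(2) = 6 > 0, so the root lies in [1, 2]
h(1.5) = 1.75 > 0, so the root lies in [1, 1.5]

1.7500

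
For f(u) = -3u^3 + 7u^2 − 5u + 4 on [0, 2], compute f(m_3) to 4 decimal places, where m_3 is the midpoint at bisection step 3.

m = 1, f(m) = 3 (+); new bracket [1, 2]
m = 1.5, f(m) = 2.125 (+); new bracket [1.5, 2]
m = 1.75, f(m) = 0.609375 (+); new bracket [1.75, 2]

0.6094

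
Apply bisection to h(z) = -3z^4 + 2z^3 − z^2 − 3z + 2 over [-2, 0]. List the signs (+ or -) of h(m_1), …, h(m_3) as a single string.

-++

midpoint -1: h = -1 < 0 → [-1, 0]
midpoint -0.5: h = 2.8125 > 0 → [-1, -0.5]
midpoint -0.75: h = 1.894531 > 0 → [-1, -0.75]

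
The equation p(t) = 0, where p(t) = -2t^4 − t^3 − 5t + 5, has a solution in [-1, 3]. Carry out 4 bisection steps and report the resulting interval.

[0.75, 1]

t = 1 gives p = -3, negative; keep [-1, 1]
t = 0 gives p = 5, positive; keep [0, 1]
t = 0.5 gives p = 2.25, positive; keep [0.5, 1]
t = 0.75 gives p = 0.1953, positive; keep [0.75, 1]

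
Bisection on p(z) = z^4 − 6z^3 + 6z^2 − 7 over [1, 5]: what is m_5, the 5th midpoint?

z = 3 gives p = -34, negative; keep [3, 5]
z = 4 gives p = -39, negative; keep [4, 5]
z = 4.5 gives p = -22.1875, negative; keep [4.5, 5]
z = 4.75 gives p = -5.5898, negative; keep [4.75, 5]
z = 4.875 gives p = 5.2542, positive; keep [4.75, 4.875]

4.875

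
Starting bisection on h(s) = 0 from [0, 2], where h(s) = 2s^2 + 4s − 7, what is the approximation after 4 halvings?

midpoint 1: h = -1 < 0 → [1, 2]
midpoint 1.5: h = 3.5 > 0 → [1, 1.5]
midpoint 1.25: h = 1.125 > 0 → [1, 1.25]
midpoint 1.125: h = 0.0312 > 0 → [1, 1.125]

1.125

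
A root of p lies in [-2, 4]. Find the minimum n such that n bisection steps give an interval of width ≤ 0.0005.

Width after n steps is 6/2^n. Need 2^n ≥ 6/0.0005 = 12000.
2^13 = 8192 < 12000 ≤ 2^14 = 16384, so n = 14.

14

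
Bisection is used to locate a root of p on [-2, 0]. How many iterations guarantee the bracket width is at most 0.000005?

19

Width after n steps is 2/2^n. Need 2^n ≥ 2/0.000005 = 400000.
2^18 = 262144 < 400000 ≤ 2^19 = 524288, so n = 19.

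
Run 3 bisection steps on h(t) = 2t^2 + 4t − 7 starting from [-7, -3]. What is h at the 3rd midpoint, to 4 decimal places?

m = -5, h(m) = 23 (+); new bracket [-5, -3]
m = -4, h(m) = 9 (+); new bracket [-4, -3]
m = -3.5, h(m) = 3.5 (+); new bracket [-3.5, -3]

3.5000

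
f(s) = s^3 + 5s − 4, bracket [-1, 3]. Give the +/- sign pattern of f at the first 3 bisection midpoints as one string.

+--

f(1) = 2 > 0, so the root lies in [-1, 1]
f(0) = -4 < 0, so the root lies in [0, 1]
f(0.5) = -1.375 < 0, so the root lies in [0.5, 1]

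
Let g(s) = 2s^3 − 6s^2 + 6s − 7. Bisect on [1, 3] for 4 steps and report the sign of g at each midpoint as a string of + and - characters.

-+-+

g(2) = -3 < 0, so the root lies in [2, 3]
g(2.5) = 1.75 > 0, so the root lies in [2, 2.5]
g(2.25) = -1.09375 < 0, so the root lies in [2.25, 2.5]
g(2.375) = 0.1992 > 0, so the root lies in [2.25, 2.375]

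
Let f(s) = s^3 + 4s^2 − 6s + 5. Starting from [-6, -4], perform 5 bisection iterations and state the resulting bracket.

m = -5, f(m) = 10 (+); new bracket [-6, -5]
m = -5.5, f(m) = -7.375 (−); new bracket [-5.5, -5]
m = -5.25, f(m) = 2.046875 (+); new bracket [-5.5, -5.25]
m = -5.375, f(m) = -2.4746 (−); new bracket [-5.375, -5.25]
m = -5.3125, f(m) = -0.1672 (−); new bracket [-5.3125, -5.25]

[-5.3125, -5.25]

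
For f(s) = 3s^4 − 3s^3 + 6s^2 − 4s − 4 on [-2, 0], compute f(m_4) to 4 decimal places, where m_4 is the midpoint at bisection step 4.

-1.4387

m = -1, f(m) = 12 (+); new bracket [-1, 0]
m = -0.5, f(m) = 0.0625 (+); new bracket [-0.5, 0]
m = -0.25, f(m) = -2.566406 (−); new bracket [-0.5, -0.25]
m = -0.375, f(m) = -1.4387 (−); new bracket [-0.5, -0.375]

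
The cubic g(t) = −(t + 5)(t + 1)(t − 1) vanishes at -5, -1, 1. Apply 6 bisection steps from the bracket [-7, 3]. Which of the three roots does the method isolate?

-5

m = -2, g(m) = -9 (−); new bracket [-7, -2]
m = -4.5, g(m) = -9.625 (−); new bracket [-7, -4.5]
m = -5.75, g(m) = 24.046875 (+); new bracket [-5.75, -4.5]
m = -5.125, g(m) = 3.1582 (+); new bracket [-5.125, -4.5]
m = -4.8125, g(m) = -4.155 (−); new bracket [-5.125, -4.8125]
m = -4.96875, g(m) = -0.7403 (−); new bracket [-5.125, -4.96875]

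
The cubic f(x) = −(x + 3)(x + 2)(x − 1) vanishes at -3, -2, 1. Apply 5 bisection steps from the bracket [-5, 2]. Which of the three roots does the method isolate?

m = -1.5, f(m) = 1.875 (+); new bracket [-1.5, 2]
m = 0.25, f(m) = 5.484375 (+); new bracket [0.25, 2]
m = 1.125, f(m) = -1.611328 (−); new bracket [0.25, 1.125]
m = 0.6875, f(m) = 3.0969 (+); new bracket [0.6875, 1.125]
m = 0.90625, f(m) = 1.0643 (+); new bracket [0.90625, 1.125]

1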